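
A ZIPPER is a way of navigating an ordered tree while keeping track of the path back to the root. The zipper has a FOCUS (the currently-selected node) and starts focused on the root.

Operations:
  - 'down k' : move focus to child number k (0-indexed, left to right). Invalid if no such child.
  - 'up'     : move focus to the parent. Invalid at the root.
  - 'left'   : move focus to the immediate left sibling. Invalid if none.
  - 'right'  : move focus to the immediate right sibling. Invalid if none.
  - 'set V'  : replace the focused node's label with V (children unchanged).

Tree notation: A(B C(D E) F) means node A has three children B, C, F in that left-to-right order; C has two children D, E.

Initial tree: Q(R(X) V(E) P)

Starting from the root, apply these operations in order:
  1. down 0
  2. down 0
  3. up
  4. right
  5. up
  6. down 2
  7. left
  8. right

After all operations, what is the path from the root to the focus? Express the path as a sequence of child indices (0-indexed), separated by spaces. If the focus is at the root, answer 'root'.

Step 1 (down 0): focus=R path=0 depth=1 children=['X'] left=[] right=['V', 'P'] parent=Q
Step 2 (down 0): focus=X path=0/0 depth=2 children=[] left=[] right=[] parent=R
Step 3 (up): focus=R path=0 depth=1 children=['X'] left=[] right=['V', 'P'] parent=Q
Step 4 (right): focus=V path=1 depth=1 children=['E'] left=['R'] right=['P'] parent=Q
Step 5 (up): focus=Q path=root depth=0 children=['R', 'V', 'P'] (at root)
Step 6 (down 2): focus=P path=2 depth=1 children=[] left=['R', 'V'] right=[] parent=Q
Step 7 (left): focus=V path=1 depth=1 children=['E'] left=['R'] right=['P'] parent=Q
Step 8 (right): focus=P path=2 depth=1 children=[] left=['R', 'V'] right=[] parent=Q

Answer: 2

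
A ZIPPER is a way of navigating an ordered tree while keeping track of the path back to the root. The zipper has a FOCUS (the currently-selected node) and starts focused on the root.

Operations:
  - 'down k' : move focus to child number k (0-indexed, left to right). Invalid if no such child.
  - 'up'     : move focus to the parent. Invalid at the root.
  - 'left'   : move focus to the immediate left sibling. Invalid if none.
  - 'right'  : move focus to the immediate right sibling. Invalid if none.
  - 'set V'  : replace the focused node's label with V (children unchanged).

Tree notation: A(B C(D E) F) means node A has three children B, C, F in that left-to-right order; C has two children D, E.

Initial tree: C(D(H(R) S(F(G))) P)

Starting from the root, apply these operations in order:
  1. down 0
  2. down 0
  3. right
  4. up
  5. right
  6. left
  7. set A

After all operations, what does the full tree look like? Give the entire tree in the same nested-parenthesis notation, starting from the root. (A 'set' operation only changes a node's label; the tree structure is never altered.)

Step 1 (down 0): focus=D path=0 depth=1 children=['H', 'S'] left=[] right=['P'] parent=C
Step 2 (down 0): focus=H path=0/0 depth=2 children=['R'] left=[] right=['S'] parent=D
Step 3 (right): focus=S path=0/1 depth=2 children=['F'] left=['H'] right=[] parent=D
Step 4 (up): focus=D path=0 depth=1 children=['H', 'S'] left=[] right=['P'] parent=C
Step 5 (right): focus=P path=1 depth=1 children=[] left=['D'] right=[] parent=C
Step 6 (left): focus=D path=0 depth=1 children=['H', 'S'] left=[] right=['P'] parent=C
Step 7 (set A): focus=A path=0 depth=1 children=['H', 'S'] left=[] right=['P'] parent=C

Answer: C(A(H(R) S(F(G))) P)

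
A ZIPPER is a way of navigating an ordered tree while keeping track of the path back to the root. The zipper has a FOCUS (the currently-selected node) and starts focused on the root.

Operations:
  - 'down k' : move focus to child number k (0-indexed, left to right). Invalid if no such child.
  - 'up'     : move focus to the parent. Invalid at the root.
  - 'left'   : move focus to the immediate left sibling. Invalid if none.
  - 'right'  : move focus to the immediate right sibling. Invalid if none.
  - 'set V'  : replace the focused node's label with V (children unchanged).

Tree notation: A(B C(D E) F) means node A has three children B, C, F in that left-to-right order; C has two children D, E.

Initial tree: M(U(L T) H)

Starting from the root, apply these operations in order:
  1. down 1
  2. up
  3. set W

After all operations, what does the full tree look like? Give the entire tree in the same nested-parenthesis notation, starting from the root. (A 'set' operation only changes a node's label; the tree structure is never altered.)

Step 1 (down 1): focus=H path=1 depth=1 children=[] left=['U'] right=[] parent=M
Step 2 (up): focus=M path=root depth=0 children=['U', 'H'] (at root)
Step 3 (set W): focus=W path=root depth=0 children=['U', 'H'] (at root)

Answer: W(U(L T) H)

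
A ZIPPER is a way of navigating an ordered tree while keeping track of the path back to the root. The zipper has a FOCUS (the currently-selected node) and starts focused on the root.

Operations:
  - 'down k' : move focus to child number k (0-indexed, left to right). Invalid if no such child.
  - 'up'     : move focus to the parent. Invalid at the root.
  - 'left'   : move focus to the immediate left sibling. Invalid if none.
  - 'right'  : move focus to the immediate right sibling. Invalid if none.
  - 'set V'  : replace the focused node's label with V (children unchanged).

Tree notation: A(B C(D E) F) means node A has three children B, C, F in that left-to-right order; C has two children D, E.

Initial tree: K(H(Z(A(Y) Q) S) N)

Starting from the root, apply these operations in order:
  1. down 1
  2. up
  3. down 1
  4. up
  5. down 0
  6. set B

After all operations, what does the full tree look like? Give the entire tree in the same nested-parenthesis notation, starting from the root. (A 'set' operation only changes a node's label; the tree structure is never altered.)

Answer: K(B(Z(A(Y) Q) S) N)

Derivation:
Step 1 (down 1): focus=N path=1 depth=1 children=[] left=['H'] right=[] parent=K
Step 2 (up): focus=K path=root depth=0 children=['H', 'N'] (at root)
Step 3 (down 1): focus=N path=1 depth=1 children=[] left=['H'] right=[] parent=K
Step 4 (up): focus=K path=root depth=0 children=['H', 'N'] (at root)
Step 5 (down 0): focus=H path=0 depth=1 children=['Z', 'S'] left=[] right=['N'] parent=K
Step 6 (set B): focus=B path=0 depth=1 children=['Z', 'S'] left=[] right=['N'] parent=K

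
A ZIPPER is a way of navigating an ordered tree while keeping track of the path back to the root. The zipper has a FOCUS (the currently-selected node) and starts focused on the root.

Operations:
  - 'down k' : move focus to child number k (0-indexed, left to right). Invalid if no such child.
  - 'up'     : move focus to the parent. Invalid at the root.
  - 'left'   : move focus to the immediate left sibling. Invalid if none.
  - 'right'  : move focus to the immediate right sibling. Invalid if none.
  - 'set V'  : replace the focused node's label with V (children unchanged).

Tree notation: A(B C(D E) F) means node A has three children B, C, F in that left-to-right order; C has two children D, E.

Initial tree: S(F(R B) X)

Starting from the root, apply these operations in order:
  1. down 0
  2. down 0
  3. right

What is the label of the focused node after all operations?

Answer: B

Derivation:
Step 1 (down 0): focus=F path=0 depth=1 children=['R', 'B'] left=[] right=['X'] parent=S
Step 2 (down 0): focus=R path=0/0 depth=2 children=[] left=[] right=['B'] parent=F
Step 3 (right): focus=B path=0/1 depth=2 children=[] left=['R'] right=[] parent=F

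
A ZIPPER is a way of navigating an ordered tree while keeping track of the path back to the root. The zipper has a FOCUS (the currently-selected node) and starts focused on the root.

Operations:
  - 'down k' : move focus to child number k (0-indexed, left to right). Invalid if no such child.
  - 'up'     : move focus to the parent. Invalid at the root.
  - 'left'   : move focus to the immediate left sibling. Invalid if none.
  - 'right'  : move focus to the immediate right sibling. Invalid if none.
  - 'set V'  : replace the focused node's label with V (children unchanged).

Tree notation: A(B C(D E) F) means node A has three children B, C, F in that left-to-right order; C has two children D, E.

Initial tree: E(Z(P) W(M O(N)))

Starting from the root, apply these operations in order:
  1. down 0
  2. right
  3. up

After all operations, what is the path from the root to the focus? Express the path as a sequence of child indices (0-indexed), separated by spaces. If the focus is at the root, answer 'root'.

Answer: root

Derivation:
Step 1 (down 0): focus=Z path=0 depth=1 children=['P'] left=[] right=['W'] parent=E
Step 2 (right): focus=W path=1 depth=1 children=['M', 'O'] left=['Z'] right=[] parent=E
Step 3 (up): focus=E path=root depth=0 children=['Z', 'W'] (at root)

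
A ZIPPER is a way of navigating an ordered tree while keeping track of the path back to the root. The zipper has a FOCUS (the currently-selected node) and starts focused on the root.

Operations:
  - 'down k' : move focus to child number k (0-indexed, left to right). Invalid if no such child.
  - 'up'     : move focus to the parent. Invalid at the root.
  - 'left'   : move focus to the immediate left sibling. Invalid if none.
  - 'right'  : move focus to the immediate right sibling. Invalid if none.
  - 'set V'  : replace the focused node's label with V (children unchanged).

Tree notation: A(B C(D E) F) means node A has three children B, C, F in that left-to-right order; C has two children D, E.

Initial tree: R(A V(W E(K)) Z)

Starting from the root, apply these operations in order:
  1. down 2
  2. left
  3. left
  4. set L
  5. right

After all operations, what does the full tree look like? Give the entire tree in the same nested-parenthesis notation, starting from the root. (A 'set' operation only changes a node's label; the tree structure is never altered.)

Step 1 (down 2): focus=Z path=2 depth=1 children=[] left=['A', 'V'] right=[] parent=R
Step 2 (left): focus=V path=1 depth=1 children=['W', 'E'] left=['A'] right=['Z'] parent=R
Step 3 (left): focus=A path=0 depth=1 children=[] left=[] right=['V', 'Z'] parent=R
Step 4 (set L): focus=L path=0 depth=1 children=[] left=[] right=['V', 'Z'] parent=R
Step 5 (right): focus=V path=1 depth=1 children=['W', 'E'] left=['L'] right=['Z'] parent=R

Answer: R(L V(W E(K)) Z)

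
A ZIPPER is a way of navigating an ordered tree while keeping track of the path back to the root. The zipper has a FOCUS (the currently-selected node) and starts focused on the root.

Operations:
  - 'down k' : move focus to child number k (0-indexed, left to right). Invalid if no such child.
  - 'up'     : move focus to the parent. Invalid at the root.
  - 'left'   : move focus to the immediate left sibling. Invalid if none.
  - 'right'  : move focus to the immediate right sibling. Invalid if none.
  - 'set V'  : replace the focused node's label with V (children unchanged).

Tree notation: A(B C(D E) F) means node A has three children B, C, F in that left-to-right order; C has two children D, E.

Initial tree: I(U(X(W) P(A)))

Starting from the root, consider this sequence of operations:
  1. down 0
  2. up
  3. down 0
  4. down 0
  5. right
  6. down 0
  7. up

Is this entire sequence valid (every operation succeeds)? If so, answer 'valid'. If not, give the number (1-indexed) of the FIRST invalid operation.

Answer: valid

Derivation:
Step 1 (down 0): focus=U path=0 depth=1 children=['X', 'P'] left=[] right=[] parent=I
Step 2 (up): focus=I path=root depth=0 children=['U'] (at root)
Step 3 (down 0): focus=U path=0 depth=1 children=['X', 'P'] left=[] right=[] parent=I
Step 4 (down 0): focus=X path=0/0 depth=2 children=['W'] left=[] right=['P'] parent=U
Step 5 (right): focus=P path=0/1 depth=2 children=['A'] left=['X'] right=[] parent=U
Step 6 (down 0): focus=A path=0/1/0 depth=3 children=[] left=[] right=[] parent=P
Step 7 (up): focus=P path=0/1 depth=2 children=['A'] left=['X'] right=[] parent=U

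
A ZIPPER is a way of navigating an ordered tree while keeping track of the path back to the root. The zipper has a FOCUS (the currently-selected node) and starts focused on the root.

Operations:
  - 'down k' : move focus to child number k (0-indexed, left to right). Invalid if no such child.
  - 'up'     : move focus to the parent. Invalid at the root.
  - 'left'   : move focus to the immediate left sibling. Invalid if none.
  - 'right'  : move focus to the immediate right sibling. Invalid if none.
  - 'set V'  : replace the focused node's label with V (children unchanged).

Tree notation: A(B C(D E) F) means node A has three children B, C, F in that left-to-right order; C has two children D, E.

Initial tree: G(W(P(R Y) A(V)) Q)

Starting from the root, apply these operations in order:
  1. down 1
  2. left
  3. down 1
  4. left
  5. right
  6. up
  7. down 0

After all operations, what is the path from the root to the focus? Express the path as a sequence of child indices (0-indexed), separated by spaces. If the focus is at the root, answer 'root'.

Step 1 (down 1): focus=Q path=1 depth=1 children=[] left=['W'] right=[] parent=G
Step 2 (left): focus=W path=0 depth=1 children=['P', 'A'] left=[] right=['Q'] parent=G
Step 3 (down 1): focus=A path=0/1 depth=2 children=['V'] left=['P'] right=[] parent=W
Step 4 (left): focus=P path=0/0 depth=2 children=['R', 'Y'] left=[] right=['A'] parent=W
Step 5 (right): focus=A path=0/1 depth=2 children=['V'] left=['P'] right=[] parent=W
Step 6 (up): focus=W path=0 depth=1 children=['P', 'A'] left=[] right=['Q'] parent=G
Step 7 (down 0): focus=P path=0/0 depth=2 children=['R', 'Y'] left=[] right=['A'] parent=W

Answer: 0 0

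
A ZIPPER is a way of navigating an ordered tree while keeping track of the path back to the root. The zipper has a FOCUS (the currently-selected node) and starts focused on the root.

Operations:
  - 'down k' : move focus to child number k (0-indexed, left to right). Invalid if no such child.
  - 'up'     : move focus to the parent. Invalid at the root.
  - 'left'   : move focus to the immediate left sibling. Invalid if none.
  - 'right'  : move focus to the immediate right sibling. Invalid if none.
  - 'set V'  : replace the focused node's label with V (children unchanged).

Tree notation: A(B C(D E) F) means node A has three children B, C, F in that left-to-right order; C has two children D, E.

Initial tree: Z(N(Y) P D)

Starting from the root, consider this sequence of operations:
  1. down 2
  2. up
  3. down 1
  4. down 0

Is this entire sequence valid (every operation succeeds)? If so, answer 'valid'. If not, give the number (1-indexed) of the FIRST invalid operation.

Answer: 4

Derivation:
Step 1 (down 2): focus=D path=2 depth=1 children=[] left=['N', 'P'] right=[] parent=Z
Step 2 (up): focus=Z path=root depth=0 children=['N', 'P', 'D'] (at root)
Step 3 (down 1): focus=P path=1 depth=1 children=[] left=['N'] right=['D'] parent=Z
Step 4 (down 0): INVALID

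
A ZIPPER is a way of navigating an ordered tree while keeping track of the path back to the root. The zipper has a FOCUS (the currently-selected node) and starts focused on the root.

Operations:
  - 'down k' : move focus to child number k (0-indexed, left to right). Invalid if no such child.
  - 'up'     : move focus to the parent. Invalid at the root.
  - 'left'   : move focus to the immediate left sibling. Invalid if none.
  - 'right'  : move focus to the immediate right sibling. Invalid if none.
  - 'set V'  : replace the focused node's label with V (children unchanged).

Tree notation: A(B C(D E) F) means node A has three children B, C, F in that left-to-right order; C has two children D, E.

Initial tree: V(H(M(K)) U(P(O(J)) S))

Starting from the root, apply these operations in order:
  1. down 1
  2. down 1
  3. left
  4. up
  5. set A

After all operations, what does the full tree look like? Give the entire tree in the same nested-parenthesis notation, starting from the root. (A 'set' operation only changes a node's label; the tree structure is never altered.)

Step 1 (down 1): focus=U path=1 depth=1 children=['P', 'S'] left=['H'] right=[] parent=V
Step 2 (down 1): focus=S path=1/1 depth=2 children=[] left=['P'] right=[] parent=U
Step 3 (left): focus=P path=1/0 depth=2 children=['O'] left=[] right=['S'] parent=U
Step 4 (up): focus=U path=1 depth=1 children=['P', 'S'] left=['H'] right=[] parent=V
Step 5 (set A): focus=A path=1 depth=1 children=['P', 'S'] left=['H'] right=[] parent=V

Answer: V(H(M(K)) A(P(O(J)) S))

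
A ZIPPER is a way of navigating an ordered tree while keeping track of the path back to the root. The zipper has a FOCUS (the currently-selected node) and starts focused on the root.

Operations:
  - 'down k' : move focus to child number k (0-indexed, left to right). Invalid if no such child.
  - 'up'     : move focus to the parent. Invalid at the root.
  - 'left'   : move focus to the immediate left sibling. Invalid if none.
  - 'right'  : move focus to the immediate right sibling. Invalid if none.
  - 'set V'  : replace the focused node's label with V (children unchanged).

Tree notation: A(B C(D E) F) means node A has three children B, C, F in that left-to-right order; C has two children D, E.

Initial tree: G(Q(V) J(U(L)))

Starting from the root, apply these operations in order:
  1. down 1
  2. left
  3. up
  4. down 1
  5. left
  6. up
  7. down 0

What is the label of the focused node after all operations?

Answer: Q

Derivation:
Step 1 (down 1): focus=J path=1 depth=1 children=['U'] left=['Q'] right=[] parent=G
Step 2 (left): focus=Q path=0 depth=1 children=['V'] left=[] right=['J'] parent=G
Step 3 (up): focus=G path=root depth=0 children=['Q', 'J'] (at root)
Step 4 (down 1): focus=J path=1 depth=1 children=['U'] left=['Q'] right=[] parent=G
Step 5 (left): focus=Q path=0 depth=1 children=['V'] left=[] right=['J'] parent=G
Step 6 (up): focus=G path=root depth=0 children=['Q', 'J'] (at root)
Step 7 (down 0): focus=Q path=0 depth=1 children=['V'] left=[] right=['J'] parent=G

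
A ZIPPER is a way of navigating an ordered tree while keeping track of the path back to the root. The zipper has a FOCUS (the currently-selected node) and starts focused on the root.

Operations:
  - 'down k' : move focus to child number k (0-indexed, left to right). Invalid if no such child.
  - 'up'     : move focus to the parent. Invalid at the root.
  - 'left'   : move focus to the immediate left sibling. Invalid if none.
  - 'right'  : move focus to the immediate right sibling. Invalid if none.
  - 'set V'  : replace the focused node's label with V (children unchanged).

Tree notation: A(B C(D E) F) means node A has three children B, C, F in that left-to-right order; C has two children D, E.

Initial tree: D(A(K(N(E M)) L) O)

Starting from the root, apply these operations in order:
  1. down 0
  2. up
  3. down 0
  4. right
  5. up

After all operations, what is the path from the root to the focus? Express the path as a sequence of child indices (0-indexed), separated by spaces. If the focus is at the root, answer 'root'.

Answer: root

Derivation:
Step 1 (down 0): focus=A path=0 depth=1 children=['K', 'L'] left=[] right=['O'] parent=D
Step 2 (up): focus=D path=root depth=0 children=['A', 'O'] (at root)
Step 3 (down 0): focus=A path=0 depth=1 children=['K', 'L'] left=[] right=['O'] parent=D
Step 4 (right): focus=O path=1 depth=1 children=[] left=['A'] right=[] parent=D
Step 5 (up): focus=D path=root depth=0 children=['A', 'O'] (at root)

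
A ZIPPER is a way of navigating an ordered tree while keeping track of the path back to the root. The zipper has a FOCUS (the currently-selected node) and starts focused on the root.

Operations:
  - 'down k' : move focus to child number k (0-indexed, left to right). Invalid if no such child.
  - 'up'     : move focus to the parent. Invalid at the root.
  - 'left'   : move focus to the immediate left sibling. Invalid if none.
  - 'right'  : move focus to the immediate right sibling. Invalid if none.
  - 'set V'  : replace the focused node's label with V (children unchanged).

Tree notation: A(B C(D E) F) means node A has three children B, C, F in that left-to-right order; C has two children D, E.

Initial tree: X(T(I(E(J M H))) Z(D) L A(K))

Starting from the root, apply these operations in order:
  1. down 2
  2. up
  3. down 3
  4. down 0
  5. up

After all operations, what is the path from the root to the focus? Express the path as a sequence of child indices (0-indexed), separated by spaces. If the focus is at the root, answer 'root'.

Step 1 (down 2): focus=L path=2 depth=1 children=[] left=['T', 'Z'] right=['A'] parent=X
Step 2 (up): focus=X path=root depth=0 children=['T', 'Z', 'L', 'A'] (at root)
Step 3 (down 3): focus=A path=3 depth=1 children=['K'] left=['T', 'Z', 'L'] right=[] parent=X
Step 4 (down 0): focus=K path=3/0 depth=2 children=[] left=[] right=[] parent=A
Step 5 (up): focus=A path=3 depth=1 children=['K'] left=['T', 'Z', 'L'] right=[] parent=X

Answer: 3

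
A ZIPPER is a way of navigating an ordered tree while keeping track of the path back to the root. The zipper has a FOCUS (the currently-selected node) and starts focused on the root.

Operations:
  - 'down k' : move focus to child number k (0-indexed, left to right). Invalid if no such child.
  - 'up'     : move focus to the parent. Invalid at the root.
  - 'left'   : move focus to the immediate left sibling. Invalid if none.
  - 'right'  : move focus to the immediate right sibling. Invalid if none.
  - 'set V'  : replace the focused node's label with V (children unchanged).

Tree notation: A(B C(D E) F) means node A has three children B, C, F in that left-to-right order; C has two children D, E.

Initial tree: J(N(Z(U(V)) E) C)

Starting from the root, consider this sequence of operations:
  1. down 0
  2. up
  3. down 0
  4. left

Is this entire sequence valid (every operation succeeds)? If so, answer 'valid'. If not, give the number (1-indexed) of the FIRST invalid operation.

Answer: 4

Derivation:
Step 1 (down 0): focus=N path=0 depth=1 children=['Z', 'E'] left=[] right=['C'] parent=J
Step 2 (up): focus=J path=root depth=0 children=['N', 'C'] (at root)
Step 3 (down 0): focus=N path=0 depth=1 children=['Z', 'E'] left=[] right=['C'] parent=J
Step 4 (left): INVALID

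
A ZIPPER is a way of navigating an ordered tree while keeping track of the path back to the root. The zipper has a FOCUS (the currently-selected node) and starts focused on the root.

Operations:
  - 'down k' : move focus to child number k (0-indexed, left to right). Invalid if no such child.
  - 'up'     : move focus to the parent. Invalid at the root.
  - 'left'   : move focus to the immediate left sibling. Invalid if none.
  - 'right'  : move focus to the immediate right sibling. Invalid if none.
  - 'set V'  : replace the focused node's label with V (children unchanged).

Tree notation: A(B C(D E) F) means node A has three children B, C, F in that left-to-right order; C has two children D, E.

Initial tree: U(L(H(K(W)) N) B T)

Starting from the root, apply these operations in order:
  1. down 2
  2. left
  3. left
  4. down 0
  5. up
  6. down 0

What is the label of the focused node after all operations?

Step 1 (down 2): focus=T path=2 depth=1 children=[] left=['L', 'B'] right=[] parent=U
Step 2 (left): focus=B path=1 depth=1 children=[] left=['L'] right=['T'] parent=U
Step 3 (left): focus=L path=0 depth=1 children=['H', 'N'] left=[] right=['B', 'T'] parent=U
Step 4 (down 0): focus=H path=0/0 depth=2 children=['K'] left=[] right=['N'] parent=L
Step 5 (up): focus=L path=0 depth=1 children=['H', 'N'] left=[] right=['B', 'T'] parent=U
Step 6 (down 0): focus=H path=0/0 depth=2 children=['K'] left=[] right=['N'] parent=L

Answer: H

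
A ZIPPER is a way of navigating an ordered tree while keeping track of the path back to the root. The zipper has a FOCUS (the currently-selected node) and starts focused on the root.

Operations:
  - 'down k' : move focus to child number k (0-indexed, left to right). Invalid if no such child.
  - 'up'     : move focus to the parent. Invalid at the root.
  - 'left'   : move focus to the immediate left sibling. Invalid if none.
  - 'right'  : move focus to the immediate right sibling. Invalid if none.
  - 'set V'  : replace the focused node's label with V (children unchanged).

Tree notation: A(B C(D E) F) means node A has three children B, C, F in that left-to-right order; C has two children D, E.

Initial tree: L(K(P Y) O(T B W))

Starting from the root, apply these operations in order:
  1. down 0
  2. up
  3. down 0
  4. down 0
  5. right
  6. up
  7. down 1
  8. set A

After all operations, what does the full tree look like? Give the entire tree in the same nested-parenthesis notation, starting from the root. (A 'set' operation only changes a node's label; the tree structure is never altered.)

Step 1 (down 0): focus=K path=0 depth=1 children=['P', 'Y'] left=[] right=['O'] parent=L
Step 2 (up): focus=L path=root depth=0 children=['K', 'O'] (at root)
Step 3 (down 0): focus=K path=0 depth=1 children=['P', 'Y'] left=[] right=['O'] parent=L
Step 4 (down 0): focus=P path=0/0 depth=2 children=[] left=[] right=['Y'] parent=K
Step 5 (right): focus=Y path=0/1 depth=2 children=[] left=['P'] right=[] parent=K
Step 6 (up): focus=K path=0 depth=1 children=['P', 'Y'] left=[] right=['O'] parent=L
Step 7 (down 1): focus=Y path=0/1 depth=2 children=[] left=['P'] right=[] parent=K
Step 8 (set A): focus=A path=0/1 depth=2 children=[] left=['P'] right=[] parent=K

Answer: L(K(P A) O(T B W))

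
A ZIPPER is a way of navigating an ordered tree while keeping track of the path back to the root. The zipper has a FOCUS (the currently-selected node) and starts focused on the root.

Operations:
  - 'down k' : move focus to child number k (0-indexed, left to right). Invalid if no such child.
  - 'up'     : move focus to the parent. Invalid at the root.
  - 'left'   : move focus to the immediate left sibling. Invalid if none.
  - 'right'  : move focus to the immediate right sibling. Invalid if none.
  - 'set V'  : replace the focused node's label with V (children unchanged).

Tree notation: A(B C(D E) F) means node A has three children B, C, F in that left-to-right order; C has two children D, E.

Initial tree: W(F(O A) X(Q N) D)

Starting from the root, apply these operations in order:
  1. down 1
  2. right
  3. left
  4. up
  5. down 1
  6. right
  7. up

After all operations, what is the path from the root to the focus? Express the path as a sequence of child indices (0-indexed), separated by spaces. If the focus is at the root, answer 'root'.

Step 1 (down 1): focus=X path=1 depth=1 children=['Q', 'N'] left=['F'] right=['D'] parent=W
Step 2 (right): focus=D path=2 depth=1 children=[] left=['F', 'X'] right=[] parent=W
Step 3 (left): focus=X path=1 depth=1 children=['Q', 'N'] left=['F'] right=['D'] parent=W
Step 4 (up): focus=W path=root depth=0 children=['F', 'X', 'D'] (at root)
Step 5 (down 1): focus=X path=1 depth=1 children=['Q', 'N'] left=['F'] right=['D'] parent=W
Step 6 (right): focus=D path=2 depth=1 children=[] left=['F', 'X'] right=[] parent=W
Step 7 (up): focus=W path=root depth=0 children=['F', 'X', 'D'] (at root)

Answer: root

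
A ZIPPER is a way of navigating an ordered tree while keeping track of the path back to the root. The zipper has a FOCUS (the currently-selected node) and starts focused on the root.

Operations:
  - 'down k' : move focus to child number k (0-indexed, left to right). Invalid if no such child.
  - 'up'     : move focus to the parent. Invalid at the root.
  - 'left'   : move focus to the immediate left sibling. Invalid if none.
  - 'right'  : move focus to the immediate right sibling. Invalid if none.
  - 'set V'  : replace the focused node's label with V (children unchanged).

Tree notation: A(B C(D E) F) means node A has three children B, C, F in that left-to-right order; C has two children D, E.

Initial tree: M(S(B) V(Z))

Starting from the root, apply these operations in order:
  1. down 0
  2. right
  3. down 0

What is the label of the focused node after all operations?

Step 1 (down 0): focus=S path=0 depth=1 children=['B'] left=[] right=['V'] parent=M
Step 2 (right): focus=V path=1 depth=1 children=['Z'] left=['S'] right=[] parent=M
Step 3 (down 0): focus=Z path=1/0 depth=2 children=[] left=[] right=[] parent=V

Answer: Z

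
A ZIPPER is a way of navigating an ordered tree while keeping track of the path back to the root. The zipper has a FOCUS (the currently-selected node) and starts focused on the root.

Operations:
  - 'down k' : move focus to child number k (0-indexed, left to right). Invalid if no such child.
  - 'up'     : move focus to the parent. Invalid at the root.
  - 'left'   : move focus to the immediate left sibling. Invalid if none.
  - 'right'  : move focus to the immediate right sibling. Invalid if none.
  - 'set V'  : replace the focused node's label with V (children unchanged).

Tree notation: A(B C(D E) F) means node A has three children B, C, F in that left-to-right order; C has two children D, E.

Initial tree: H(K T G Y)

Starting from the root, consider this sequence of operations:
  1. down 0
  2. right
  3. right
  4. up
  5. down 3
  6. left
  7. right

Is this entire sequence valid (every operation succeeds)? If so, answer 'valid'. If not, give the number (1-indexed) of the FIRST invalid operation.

Answer: valid

Derivation:
Step 1 (down 0): focus=K path=0 depth=1 children=[] left=[] right=['T', 'G', 'Y'] parent=H
Step 2 (right): focus=T path=1 depth=1 children=[] left=['K'] right=['G', 'Y'] parent=H
Step 3 (right): focus=G path=2 depth=1 children=[] left=['K', 'T'] right=['Y'] parent=H
Step 4 (up): focus=H path=root depth=0 children=['K', 'T', 'G', 'Y'] (at root)
Step 5 (down 3): focus=Y path=3 depth=1 children=[] left=['K', 'T', 'G'] right=[] parent=H
Step 6 (left): focus=G path=2 depth=1 children=[] left=['K', 'T'] right=['Y'] parent=H
Step 7 (right): focus=Y path=3 depth=1 children=[] left=['K', 'T', 'G'] right=[] parent=H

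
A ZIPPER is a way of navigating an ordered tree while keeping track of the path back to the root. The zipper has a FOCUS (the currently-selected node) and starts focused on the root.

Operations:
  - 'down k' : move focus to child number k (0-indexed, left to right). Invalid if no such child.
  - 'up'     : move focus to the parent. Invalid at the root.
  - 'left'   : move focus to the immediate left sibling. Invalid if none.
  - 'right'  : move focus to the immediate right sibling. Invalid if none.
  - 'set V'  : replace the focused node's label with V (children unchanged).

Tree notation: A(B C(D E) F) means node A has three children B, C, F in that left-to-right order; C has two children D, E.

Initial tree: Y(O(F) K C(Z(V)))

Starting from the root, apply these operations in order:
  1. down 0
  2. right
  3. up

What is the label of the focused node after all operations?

Answer: Y

Derivation:
Step 1 (down 0): focus=O path=0 depth=1 children=['F'] left=[] right=['K', 'C'] parent=Y
Step 2 (right): focus=K path=1 depth=1 children=[] left=['O'] right=['C'] parent=Y
Step 3 (up): focus=Y path=root depth=0 children=['O', 'K', 'C'] (at root)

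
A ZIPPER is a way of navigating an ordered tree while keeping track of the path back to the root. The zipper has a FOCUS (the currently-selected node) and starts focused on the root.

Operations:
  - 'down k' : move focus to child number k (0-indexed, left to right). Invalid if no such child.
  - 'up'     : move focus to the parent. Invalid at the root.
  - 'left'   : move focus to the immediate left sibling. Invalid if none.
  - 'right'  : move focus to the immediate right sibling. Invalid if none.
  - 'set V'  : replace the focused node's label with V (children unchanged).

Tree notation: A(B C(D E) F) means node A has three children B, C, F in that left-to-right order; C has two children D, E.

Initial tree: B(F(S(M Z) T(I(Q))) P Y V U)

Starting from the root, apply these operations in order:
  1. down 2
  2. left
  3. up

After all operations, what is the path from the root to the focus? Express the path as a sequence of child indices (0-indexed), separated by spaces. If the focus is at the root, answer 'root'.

Step 1 (down 2): focus=Y path=2 depth=1 children=[] left=['F', 'P'] right=['V', 'U'] parent=B
Step 2 (left): focus=P path=1 depth=1 children=[] left=['F'] right=['Y', 'V', 'U'] parent=B
Step 3 (up): focus=B path=root depth=0 children=['F', 'P', 'Y', 'V', 'U'] (at root)

Answer: root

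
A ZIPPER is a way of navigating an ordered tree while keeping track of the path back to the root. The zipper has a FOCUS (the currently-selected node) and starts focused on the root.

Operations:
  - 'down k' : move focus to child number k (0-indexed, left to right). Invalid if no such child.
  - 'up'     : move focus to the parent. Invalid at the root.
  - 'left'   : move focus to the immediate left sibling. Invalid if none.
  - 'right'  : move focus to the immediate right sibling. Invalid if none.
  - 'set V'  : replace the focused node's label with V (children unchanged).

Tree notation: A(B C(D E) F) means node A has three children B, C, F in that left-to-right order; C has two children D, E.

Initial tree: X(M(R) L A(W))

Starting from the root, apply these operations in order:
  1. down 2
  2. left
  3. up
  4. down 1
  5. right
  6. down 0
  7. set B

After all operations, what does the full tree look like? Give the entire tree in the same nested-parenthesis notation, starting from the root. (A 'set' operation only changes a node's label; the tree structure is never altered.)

Step 1 (down 2): focus=A path=2 depth=1 children=['W'] left=['M', 'L'] right=[] parent=X
Step 2 (left): focus=L path=1 depth=1 children=[] left=['M'] right=['A'] parent=X
Step 3 (up): focus=X path=root depth=0 children=['M', 'L', 'A'] (at root)
Step 4 (down 1): focus=L path=1 depth=1 children=[] left=['M'] right=['A'] parent=X
Step 5 (right): focus=A path=2 depth=1 children=['W'] left=['M', 'L'] right=[] parent=X
Step 6 (down 0): focus=W path=2/0 depth=2 children=[] left=[] right=[] parent=A
Step 7 (set B): focus=B path=2/0 depth=2 children=[] left=[] right=[] parent=A

Answer: X(M(R) L A(B))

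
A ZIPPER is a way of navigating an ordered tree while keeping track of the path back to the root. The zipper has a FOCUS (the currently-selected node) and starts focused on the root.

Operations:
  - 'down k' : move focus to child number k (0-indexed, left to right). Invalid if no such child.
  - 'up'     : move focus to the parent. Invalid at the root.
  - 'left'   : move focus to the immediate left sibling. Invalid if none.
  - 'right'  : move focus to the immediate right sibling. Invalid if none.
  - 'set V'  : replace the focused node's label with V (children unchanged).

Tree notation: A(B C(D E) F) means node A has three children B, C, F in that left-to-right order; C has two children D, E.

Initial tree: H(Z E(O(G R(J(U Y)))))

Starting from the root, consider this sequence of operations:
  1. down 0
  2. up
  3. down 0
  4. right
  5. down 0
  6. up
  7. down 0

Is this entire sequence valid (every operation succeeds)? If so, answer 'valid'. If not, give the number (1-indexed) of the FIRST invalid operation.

Answer: valid

Derivation:
Step 1 (down 0): focus=Z path=0 depth=1 children=[] left=[] right=['E'] parent=H
Step 2 (up): focus=H path=root depth=0 children=['Z', 'E'] (at root)
Step 3 (down 0): focus=Z path=0 depth=1 children=[] left=[] right=['E'] parent=H
Step 4 (right): focus=E path=1 depth=1 children=['O'] left=['Z'] right=[] parent=H
Step 5 (down 0): focus=O path=1/0 depth=2 children=['G', 'R'] left=[] right=[] parent=E
Step 6 (up): focus=E path=1 depth=1 children=['O'] left=['Z'] right=[] parent=H
Step 7 (down 0): focus=O path=1/0 depth=2 children=['G', 'R'] left=[] right=[] parent=E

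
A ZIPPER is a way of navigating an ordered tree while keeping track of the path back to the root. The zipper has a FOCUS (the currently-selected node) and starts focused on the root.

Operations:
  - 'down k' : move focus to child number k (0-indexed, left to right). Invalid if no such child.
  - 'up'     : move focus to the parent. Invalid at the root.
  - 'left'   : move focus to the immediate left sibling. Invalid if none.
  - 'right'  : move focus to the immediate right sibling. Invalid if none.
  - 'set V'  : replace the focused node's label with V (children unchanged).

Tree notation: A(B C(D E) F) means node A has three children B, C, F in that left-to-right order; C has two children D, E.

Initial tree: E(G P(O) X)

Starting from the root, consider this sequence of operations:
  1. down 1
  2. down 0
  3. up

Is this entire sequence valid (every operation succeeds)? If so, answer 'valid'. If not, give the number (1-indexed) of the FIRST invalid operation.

Answer: valid

Derivation:
Step 1 (down 1): focus=P path=1 depth=1 children=['O'] left=['G'] right=['X'] parent=E
Step 2 (down 0): focus=O path=1/0 depth=2 children=[] left=[] right=[] parent=P
Step 3 (up): focus=P path=1 depth=1 children=['O'] left=['G'] right=['X'] parent=E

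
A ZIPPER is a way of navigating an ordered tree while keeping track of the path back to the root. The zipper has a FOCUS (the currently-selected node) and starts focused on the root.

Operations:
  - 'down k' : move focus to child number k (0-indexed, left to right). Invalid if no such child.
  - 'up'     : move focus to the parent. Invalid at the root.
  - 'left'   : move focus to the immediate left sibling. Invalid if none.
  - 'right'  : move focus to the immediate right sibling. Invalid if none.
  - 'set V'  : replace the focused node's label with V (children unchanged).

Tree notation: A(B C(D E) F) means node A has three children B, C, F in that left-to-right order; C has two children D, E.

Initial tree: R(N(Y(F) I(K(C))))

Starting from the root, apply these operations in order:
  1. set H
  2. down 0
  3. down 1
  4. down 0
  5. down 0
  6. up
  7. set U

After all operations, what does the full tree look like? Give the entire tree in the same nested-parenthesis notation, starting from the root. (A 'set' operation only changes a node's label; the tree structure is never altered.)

Answer: H(N(Y(F) I(U(C))))

Derivation:
Step 1 (set H): focus=H path=root depth=0 children=['N'] (at root)
Step 2 (down 0): focus=N path=0 depth=1 children=['Y', 'I'] left=[] right=[] parent=H
Step 3 (down 1): focus=I path=0/1 depth=2 children=['K'] left=['Y'] right=[] parent=N
Step 4 (down 0): focus=K path=0/1/0 depth=3 children=['C'] left=[] right=[] parent=I
Step 5 (down 0): focus=C path=0/1/0/0 depth=4 children=[] left=[] right=[] parent=K
Step 6 (up): focus=K path=0/1/0 depth=3 children=['C'] left=[] right=[] parent=I
Step 7 (set U): focus=U path=0/1/0 depth=3 children=['C'] left=[] right=[] parent=I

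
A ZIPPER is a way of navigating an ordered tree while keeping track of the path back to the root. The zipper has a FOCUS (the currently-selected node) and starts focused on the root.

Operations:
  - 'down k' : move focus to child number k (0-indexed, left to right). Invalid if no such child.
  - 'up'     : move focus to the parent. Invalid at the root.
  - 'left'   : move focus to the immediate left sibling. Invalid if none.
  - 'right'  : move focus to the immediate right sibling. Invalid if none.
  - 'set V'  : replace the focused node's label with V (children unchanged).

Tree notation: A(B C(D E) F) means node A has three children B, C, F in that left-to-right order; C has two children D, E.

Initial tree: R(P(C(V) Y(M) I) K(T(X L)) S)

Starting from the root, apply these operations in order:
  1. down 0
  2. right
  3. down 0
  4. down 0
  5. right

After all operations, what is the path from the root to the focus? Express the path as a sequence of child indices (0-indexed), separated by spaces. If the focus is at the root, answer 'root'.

Answer: 1 0 1

Derivation:
Step 1 (down 0): focus=P path=0 depth=1 children=['C', 'Y', 'I'] left=[] right=['K', 'S'] parent=R
Step 2 (right): focus=K path=1 depth=1 children=['T'] left=['P'] right=['S'] parent=R
Step 3 (down 0): focus=T path=1/0 depth=2 children=['X', 'L'] left=[] right=[] parent=K
Step 4 (down 0): focus=X path=1/0/0 depth=3 children=[] left=[] right=['L'] parent=T
Step 5 (right): focus=L path=1/0/1 depth=3 children=[] left=['X'] right=[] parent=T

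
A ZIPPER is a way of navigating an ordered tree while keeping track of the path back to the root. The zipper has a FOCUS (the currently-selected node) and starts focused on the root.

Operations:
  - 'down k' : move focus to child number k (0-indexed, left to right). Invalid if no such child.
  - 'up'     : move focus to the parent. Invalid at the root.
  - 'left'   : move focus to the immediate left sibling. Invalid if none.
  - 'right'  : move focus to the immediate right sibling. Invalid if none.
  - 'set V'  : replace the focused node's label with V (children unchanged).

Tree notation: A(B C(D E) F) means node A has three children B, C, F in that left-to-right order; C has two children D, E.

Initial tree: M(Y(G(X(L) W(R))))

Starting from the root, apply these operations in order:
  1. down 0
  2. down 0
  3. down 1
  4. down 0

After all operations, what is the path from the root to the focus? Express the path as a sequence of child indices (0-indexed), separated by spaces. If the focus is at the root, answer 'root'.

Step 1 (down 0): focus=Y path=0 depth=1 children=['G'] left=[] right=[] parent=M
Step 2 (down 0): focus=G path=0/0 depth=2 children=['X', 'W'] left=[] right=[] parent=Y
Step 3 (down 1): focus=W path=0/0/1 depth=3 children=['R'] left=['X'] right=[] parent=G
Step 4 (down 0): focus=R path=0/0/1/0 depth=4 children=[] left=[] right=[] parent=W

Answer: 0 0 1 0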